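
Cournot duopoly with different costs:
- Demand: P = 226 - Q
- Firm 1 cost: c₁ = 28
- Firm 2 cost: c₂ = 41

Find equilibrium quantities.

q₁* = 70.33, q₂* = 57.33

Work:
Reaction: q₁ = (226 - 28 - q₂)/2
Reaction: q₂ = (226 - 41 - q₁)/2
Solve simultaneously:
q₁* = (226 - 2×28 + 41)/3 = 70.33
q₂* = (226 - 2×41 + 28)/3 = 57.33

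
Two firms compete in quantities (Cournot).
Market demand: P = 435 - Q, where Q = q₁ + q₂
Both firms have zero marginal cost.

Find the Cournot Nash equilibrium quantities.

q₁* = q₂* = 145.0; P* = 145.0

Work:
Profit: π_i = P·q_i = (a - q_i - q_j)·q_i
FOC: ∂π_i/∂q_i = a - 2q_i - q_j = 0
Reaction function: q_i = (435 - q_j)/2
Symmetry: q* = 435/3 = 145.0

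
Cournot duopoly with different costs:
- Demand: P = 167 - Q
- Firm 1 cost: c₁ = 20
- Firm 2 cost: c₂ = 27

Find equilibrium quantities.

q₁* = 51.33, q₂* = 44.33

Work:
Reaction: q₁ = (167 - 20 - q₂)/2
Reaction: q₂ = (167 - 27 - q₁)/2
Solve simultaneously:
q₁* = (167 - 2×20 + 27)/3 = 51.33
q₂* = (167 - 2×27 + 20)/3 = 44.33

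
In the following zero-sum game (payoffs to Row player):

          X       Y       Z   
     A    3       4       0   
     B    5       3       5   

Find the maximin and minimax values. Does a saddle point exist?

Maximin = 3, Minimax = 4, Saddle: False

Work:
Row minimums: [0, 3] → maximin = 3
Column maximums: [5, 4, 5] → minimax = 4
No saddle point (maximin ≠ minimax). Mixed strategy needed.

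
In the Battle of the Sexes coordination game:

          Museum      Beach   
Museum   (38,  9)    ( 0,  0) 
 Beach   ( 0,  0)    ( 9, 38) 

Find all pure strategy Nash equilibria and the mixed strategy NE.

Pure NE: (Museum, Museum) and (Beach, Beach); Mixed NE: p = 0.8085, q = 0.1915

Work:
Check pure NE:
(Museum, Museum): (38, 9) - no unilateral deviation beneficial
(Beach, Beach): (9, 38) - no unilateral deviation beneficial
Mixed NE: P1 plays Museum with p = 0.8085, P2 plays Museum with q = 0.1915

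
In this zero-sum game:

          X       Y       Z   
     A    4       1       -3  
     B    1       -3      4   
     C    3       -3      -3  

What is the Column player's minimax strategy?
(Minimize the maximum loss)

Column should play Y, value = 1

Work:
Column player minimizes Row's maximum payoff:
Column X: max payoff to Row = 4
Column Y: max payoff to Row = 1
Column Z: max payoff to Row = 4
Minimum is 1, achieved by column Y.
Minimax strategy: Y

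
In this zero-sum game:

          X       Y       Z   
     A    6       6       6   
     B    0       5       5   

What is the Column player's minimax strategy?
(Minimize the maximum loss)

Column should play X or Y or Z (all achieve the minimum), value = 6

Work:
Column player minimizes Row's maximum payoff:
Column X: max payoff to Row = 6
Column Y: max payoff to Row = 6
Column Z: max payoff to Row = 6
Minimum is 6, achieved by columns X, Y, Z (tied).
Each of X or Y or Z is a minimax strategy.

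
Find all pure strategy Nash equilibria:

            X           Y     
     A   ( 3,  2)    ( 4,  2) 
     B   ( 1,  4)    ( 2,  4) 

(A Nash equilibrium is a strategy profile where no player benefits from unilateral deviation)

Nash equilibrium: (A, X), (A, Y)

Work:
Best responses:
  P1 vs X: payoffs [3, 1] → best response A (payoff 3)
  P1 vs Y: payoffs [4, 2] → best response A (payoff 4)
  P2 vs A: payoffs [2, 2] → best response X/Y (payoff 2)
  P2 vs B: payoffs [4, 4] → best response X/Y (payoff 4)
Mutual best responses: (A,X), (A,Y) → Nash equilibria.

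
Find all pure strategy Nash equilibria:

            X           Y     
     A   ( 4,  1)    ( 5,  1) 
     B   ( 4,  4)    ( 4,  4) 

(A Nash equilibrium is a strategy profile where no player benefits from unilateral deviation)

Nash equilibrium: (A, X), (A, Y), (B, X)

Work:
Best responses:
  P1 vs X: payoffs [4, 4] → best response A/B (payoff 4)
  P1 vs Y: payoffs [5, 4] → best response A (payoff 5)
  P2 vs A: payoffs [1, 1] → best response X/Y (payoff 1)
  P2 vs B: payoffs [4, 4] → best response X/Y (payoff 4)
Mutual best responses: (A,X), (A,Y), (B,X) → Nash equilibria.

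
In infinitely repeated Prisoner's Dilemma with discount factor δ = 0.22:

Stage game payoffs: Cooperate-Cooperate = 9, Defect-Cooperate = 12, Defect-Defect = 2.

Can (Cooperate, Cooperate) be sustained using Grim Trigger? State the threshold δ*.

δ* = 0.3; since δ = 0.22 < 0.3, cooperation cannot be sustained

Work:
For Grim Trigger:
Cooperate forever: 9/(1-δ)
Defect then punished: 12 + 2·δ/(1-δ)
Need: 9/(1-δ) ≥ 12 + 2·δ/(1-δ)
Solving: δ ≥ (T-R)/(T-P) = (12-9)/(12-2) = 0.3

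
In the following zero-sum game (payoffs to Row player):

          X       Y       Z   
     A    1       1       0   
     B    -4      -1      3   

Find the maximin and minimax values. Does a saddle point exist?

Maximin = 0, Minimax = 1, Saddle: False

Work:
Row minimums: [0, -4] → maximin = 0
Column maximums: [1, 1, 3] → minimax = 1
No saddle point (maximin ≠ minimax). Mixed strategy needed.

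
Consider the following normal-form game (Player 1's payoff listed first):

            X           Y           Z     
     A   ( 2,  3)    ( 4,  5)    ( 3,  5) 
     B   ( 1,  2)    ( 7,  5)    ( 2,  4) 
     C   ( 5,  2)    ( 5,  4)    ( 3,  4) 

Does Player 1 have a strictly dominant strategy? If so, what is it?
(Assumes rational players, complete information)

No strictly dominant strategy exists for Player 1

Work:
A strategy strictly dominates another if it gives a strictly higher payoff against every opponent action. Compare each pair of P1's strategies column-by-column:
  A vs B: [2 vs 1, 4 vs 7, 3 vs 2] → A does not strictly dominate B (column Y: 4 ≤ 7)
  A vs C: [2 vs 5, 4 vs 5, 3 vs 3] → A does not strictly dominate C (column X: 2 ≤ 5)
  B vs A: [1 vs 2, 7 vs 4, 2 vs 3] → B does not strictly dominate A (column X: 1 ≤ 2)
  B vs C: [1 vs 5, 7 vs 5, 2 vs 3] → B does not strictly dominate C (column X: 1 ≤ 5)
  C vs A: [5 vs 2, 5 vs 4, 3 vs 3] → C does not strictly dominate A (column Z: 3 ≤ 3)
  C vs B: [5 vs 1, 5 vs 7, 3 vs 2] → C does not strictly dominate B (column Y: 5 ≤ 7)
No single strategy strictly dominates all others → no strictly dominant strategy.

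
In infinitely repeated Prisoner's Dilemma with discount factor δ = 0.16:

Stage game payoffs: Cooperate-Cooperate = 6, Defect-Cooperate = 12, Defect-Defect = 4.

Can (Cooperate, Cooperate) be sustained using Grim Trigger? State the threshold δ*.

δ* = 0.75; since δ = 0.16 < 0.75, cooperation cannot be sustained

Work:
For Grim Trigger:
Cooperate forever: 6/(1-δ)
Defect then punished: 12 + 4·δ/(1-δ)
Need: 6/(1-δ) ≥ 12 + 4·δ/(1-δ)
Solving: δ ≥ (T-R)/(T-P) = (12-6)/(12-4) = 0.75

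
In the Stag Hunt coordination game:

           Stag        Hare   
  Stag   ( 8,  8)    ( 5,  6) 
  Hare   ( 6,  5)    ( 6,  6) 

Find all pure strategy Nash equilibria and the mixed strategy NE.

Pure NE: (Stag, Stag) and (Hare, Hare); Mixed NE: p = 0.3333, q = 0.3333

Work:
Check pure NE:
(Stag, Stag): (8, 8) - no unilateral deviation beneficial
(Hare, Hare): (6, 6) - no unilateral deviation beneficial
Mixed NE: P1 plays Stag with p = 0.3333, P2 plays Stag with q = 0.3333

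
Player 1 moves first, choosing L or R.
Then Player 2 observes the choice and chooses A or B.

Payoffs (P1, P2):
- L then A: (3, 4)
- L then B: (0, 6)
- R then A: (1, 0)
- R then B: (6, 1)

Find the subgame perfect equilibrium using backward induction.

P1 plays R, P2 plays B after L and B after R; Payoff (6, 1)

Work:
Backward induction:
After L: P2 chooses B → P1 gets 0
After R: P2 chooses B → P1 gets 6
P1 chooses R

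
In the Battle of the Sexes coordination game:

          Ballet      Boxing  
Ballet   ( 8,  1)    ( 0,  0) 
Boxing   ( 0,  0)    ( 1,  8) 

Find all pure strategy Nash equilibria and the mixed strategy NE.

Pure NE: (Ballet, Ballet) and (Boxing, Boxing); Mixed NE: p = 0.8889, q = 0.1111

Work:
Check pure NE:
(Ballet, Ballet): (8, 1) - no unilateral deviation beneficial
(Boxing, Boxing): (1, 8) - no unilateral deviation beneficial
Mixed NE: P1 plays Ballet with p = 0.8889, P2 plays Ballet with q = 0.1111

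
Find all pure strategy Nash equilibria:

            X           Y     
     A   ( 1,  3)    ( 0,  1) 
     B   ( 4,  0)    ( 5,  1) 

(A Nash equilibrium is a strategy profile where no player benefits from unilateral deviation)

Nash equilibrium: (B, Y)

Work:
Best responses:
  P1 vs X: payoffs [1, 4] → best response B (payoff 4)
  P1 vs Y: payoffs [0, 5] → best response B (payoff 5)
  P2 vs A: payoffs [3, 1] → best response X (payoff 3)
  P2 vs B: payoffs [0, 1] → best response Y (payoff 1)
Mutual best responses: (B,Y) → Nash equilibria.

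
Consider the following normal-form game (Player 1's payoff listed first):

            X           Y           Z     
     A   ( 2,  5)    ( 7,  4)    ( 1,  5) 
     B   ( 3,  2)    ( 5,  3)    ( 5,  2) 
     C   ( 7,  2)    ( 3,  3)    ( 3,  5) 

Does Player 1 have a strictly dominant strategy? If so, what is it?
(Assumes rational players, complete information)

No strictly dominant strategy exists for Player 1

Work:
A strategy strictly dominates another if it gives a strictly higher payoff against every opponent action. Compare each pair of P1's strategies column-by-column:
  A vs B: [2 vs 3, 7 vs 5, 1 vs 5] → A does not strictly dominate B (column X: 2 ≤ 3)
  A vs C: [2 vs 7, 7 vs 3, 1 vs 3] → A does not strictly dominate C (column X: 2 ≤ 7)
  B vs A: [3 vs 2, 5 vs 7, 5 vs 1] → B does not strictly dominate A (column Y: 5 ≤ 7)
  B vs C: [3 vs 7, 5 vs 3, 5 vs 3] → B does not strictly dominate C (column X: 3 ≤ 7)
  C vs A: [7 vs 2, 3 vs 7, 3 vs 1] → C does not strictly dominate A (column Y: 3 ≤ 7)
  C vs B: [7 vs 3, 3 vs 5, 3 vs 5] → C does not strictly dominate B (column Y: 3 ≤ 5)
No single strategy strictly dominates all others → no strictly dominant strategy.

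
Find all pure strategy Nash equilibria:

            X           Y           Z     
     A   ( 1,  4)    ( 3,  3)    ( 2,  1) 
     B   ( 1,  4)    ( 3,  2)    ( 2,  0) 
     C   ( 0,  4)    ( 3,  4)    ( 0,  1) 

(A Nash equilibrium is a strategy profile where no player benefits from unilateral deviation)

Nash equilibrium: (A, X), (B, X), (C, Y)

Work:
Best responses:
  P1 vs X: payoffs [1, 1, 0] → best response A/B (payoff 1)
  P1 vs Y: payoffs [3, 3, 3] → best response A/B/C (payoff 3)
  P1 vs Z: payoffs [2, 2, 0] → best response A/B (payoff 2)
  P2 vs A: payoffs [4, 3, 1] → best response X (payoff 4)
  P2 vs B: payoffs [4, 2, 0] → best response X (payoff 4)
  P2 vs C: payoffs [4, 4, 1] → best response X/Y (payoff 4)
Mutual best responses: (A,X), (B,X), (C,Y) → Nash equilibria.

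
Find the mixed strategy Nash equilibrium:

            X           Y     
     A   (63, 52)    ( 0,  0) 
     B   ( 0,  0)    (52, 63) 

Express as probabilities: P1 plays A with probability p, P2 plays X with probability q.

p = 0.5478, q = 0.4522

Work:
Find probabilities that make opponent indifferent:
P2 chooses q to make P1 indifferent between A and B
P1 chooses p to make P2 indifferent between X and Y
Mixed NE: P1 plays (A: 0.5478, B: 0.4522), P2 plays (X: 0.4522, Y: 0.5478)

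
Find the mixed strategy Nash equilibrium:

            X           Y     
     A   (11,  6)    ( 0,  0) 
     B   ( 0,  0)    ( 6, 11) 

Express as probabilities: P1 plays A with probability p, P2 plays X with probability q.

p = 0.6471, q = 0.3529

Work:
Find probabilities that make opponent indifferent:
P2 chooses q to make P1 indifferent between A and B
P1 chooses p to make P2 indifferent between X and Y
Mixed NE: P1 plays (A: 0.6471, B: 0.3529), P2 plays (X: 0.3529, Y: 0.6471)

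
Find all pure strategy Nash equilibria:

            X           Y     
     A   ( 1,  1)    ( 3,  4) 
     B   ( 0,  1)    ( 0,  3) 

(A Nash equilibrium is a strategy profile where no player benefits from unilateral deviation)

Nash equilibrium: (A, Y)

Work:
Best responses:
  P1 vs X: payoffs [1, 0] → best response A (payoff 1)
  P1 vs Y: payoffs [3, 0] → best response A (payoff 3)
  P2 vs A: payoffs [1, 4] → best response Y (payoff 4)
  P2 vs B: payoffs [1, 3] → best response Y (payoff 3)
Mutual best responses: (A,Y) → Nash equilibria.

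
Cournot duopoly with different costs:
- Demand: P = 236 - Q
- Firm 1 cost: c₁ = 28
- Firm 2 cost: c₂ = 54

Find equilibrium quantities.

q₁* = 78.0, q₂* = 52.0

Work:
Reaction: q₁ = (236 - 28 - q₂)/2
Reaction: q₂ = (236 - 54 - q₁)/2
Solve simultaneously:
q₁* = (236 - 2×28 + 54)/3 = 78.0
q₂* = (236 - 2×54 + 28)/3 = 52.0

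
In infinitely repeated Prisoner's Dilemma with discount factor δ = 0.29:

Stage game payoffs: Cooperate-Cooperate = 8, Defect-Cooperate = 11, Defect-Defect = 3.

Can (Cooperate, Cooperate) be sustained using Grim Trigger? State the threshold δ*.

δ* = 0.375; since δ = 0.29 < 0.375, cooperation cannot be sustained

Work:
For Grim Trigger:
Cooperate forever: 8/(1-δ)
Defect then punished: 11 + 3·δ/(1-δ)
Need: 8/(1-δ) ≥ 11 + 3·δ/(1-δ)
Solving: δ ≥ (T-R)/(T-P) = (11-8)/(11-3) = 0.375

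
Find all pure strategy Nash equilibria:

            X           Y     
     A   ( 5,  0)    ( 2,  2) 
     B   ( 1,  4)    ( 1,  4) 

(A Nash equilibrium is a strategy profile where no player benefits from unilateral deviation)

Nash equilibrium: (A, Y)

Work:
Best responses:
  P1 vs X: payoffs [5, 1] → best response A (payoff 5)
  P1 vs Y: payoffs [2, 1] → best response A (payoff 2)
  P2 vs A: payoffs [0, 2] → best response Y (payoff 2)
  P2 vs B: payoffs [4, 4] → best response X/Y (payoff 4)
Mutual best responses: (A,Y) → Nash equilibria.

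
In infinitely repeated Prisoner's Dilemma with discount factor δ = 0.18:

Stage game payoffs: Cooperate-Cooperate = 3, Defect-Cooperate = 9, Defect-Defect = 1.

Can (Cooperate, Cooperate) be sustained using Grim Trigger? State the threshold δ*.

δ* = 0.75; since δ = 0.18 < 0.75, cooperation cannot be sustained

Work:
For Grim Trigger:
Cooperate forever: 3/(1-δ)
Defect then punished: 9 + 1·δ/(1-δ)
Need: 3/(1-δ) ≥ 9 + 1·δ/(1-δ)
Solving: δ ≥ (T-R)/(T-P) = (9-3)/(9-1) = 0.75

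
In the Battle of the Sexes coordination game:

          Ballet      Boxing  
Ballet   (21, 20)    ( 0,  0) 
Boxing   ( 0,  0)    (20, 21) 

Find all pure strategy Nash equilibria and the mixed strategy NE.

Pure NE: (Ballet, Ballet) and (Boxing, Boxing); Mixed NE: p = 0.5122, q = 0.4878

Work:
Check pure NE:
(Ballet, Ballet): (21, 20) - no unilateral deviation beneficial
(Boxing, Boxing): (20, 21) - no unilateral deviation beneficial
Mixed NE: P1 plays Ballet with p = 0.5122, P2 plays Ballet with q = 0.4878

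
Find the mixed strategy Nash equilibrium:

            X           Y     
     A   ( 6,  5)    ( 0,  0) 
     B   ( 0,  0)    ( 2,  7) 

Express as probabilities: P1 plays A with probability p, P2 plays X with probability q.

p = 0.5833, q = 0.25

Work:
Find probabilities that make opponent indifferent:
P2 chooses q to make P1 indifferent between A and B
P1 chooses p to make P2 indifferent between X and Y
Mixed NE: P1 plays (A: 0.5833, B: 0.4167), P2 plays (X: 0.25, Y: 0.75)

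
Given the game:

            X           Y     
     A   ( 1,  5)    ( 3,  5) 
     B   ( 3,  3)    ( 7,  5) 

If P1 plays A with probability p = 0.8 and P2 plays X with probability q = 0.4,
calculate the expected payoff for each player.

E[P1] = 2.84, E[P2] = 4.84

Work:
E[P1] = p·q·π₁(A,X) + p·(1-q)·π₁(A,Y) + (1-p)·q·π₁(B,X) + (1-p)·(1-q)·π₁(B,Y)
= 0.8·0.4·1 + 0.8·0.6·3 + 0.2·0.4·3 + 0.2·0.6·7
= 2.84

E[P2] = 4.84 (similar calculation)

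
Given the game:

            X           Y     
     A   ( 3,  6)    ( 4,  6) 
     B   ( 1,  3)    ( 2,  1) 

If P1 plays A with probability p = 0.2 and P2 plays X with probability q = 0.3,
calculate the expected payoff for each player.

E[P1] = 2.1, E[P2] = 2.48

Work:
E[P1] = p·q·π₁(A,X) + p·(1-q)·π₁(A,Y) + (1-p)·q·π₁(B,X) + (1-p)·(1-q)·π₁(B,Y)
= 0.2·0.3·3 + 0.2·0.7·4 + 0.8·0.3·1 + 0.8·0.7·2
= 2.1

E[P2] = 2.48 (similar calculation)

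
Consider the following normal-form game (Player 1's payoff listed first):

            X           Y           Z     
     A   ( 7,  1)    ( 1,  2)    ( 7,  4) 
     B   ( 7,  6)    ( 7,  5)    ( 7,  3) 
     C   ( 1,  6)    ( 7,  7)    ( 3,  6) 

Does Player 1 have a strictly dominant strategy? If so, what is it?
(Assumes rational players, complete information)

No strictly dominant strategy exists for Player 1

Work:
A strategy strictly dominates another if it gives a strictly higher payoff against every opponent action. Compare each pair of P1's strategies column-by-column:
  A vs B: [7 vs 7, 1 vs 7, 7 vs 7] → A does not strictly dominate B (column X: 7 ≤ 7)
  A vs C: [7 vs 1, 1 vs 7, 7 vs 3] → A does not strictly dominate C (column Y: 1 ≤ 7)
  B vs A: [7 vs 7, 7 vs 1, 7 vs 7] → B does not strictly dominate A (column X: 7 ≤ 7)
  B vs C: [7 vs 1, 7 vs 7, 7 vs 3] → B does not strictly dominate C (column Y: 7 ≤ 7)
  C vs A: [1 vs 7, 7 vs 1, 3 vs 7] → C does not strictly dominate A (column X: 1 ≤ 7)
  C vs B: [1 vs 7, 7 vs 7, 3 vs 7] → C does not strictly dominate B (column X: 1 ≤ 7)
No single strategy strictly dominates all others → no strictly dominant strategy.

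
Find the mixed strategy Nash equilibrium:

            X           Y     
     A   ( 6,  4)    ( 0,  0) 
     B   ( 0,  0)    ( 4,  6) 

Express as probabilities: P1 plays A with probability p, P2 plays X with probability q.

p = 0.6, q = 0.4

Work:
Find probabilities that make opponent indifferent:
P2 chooses q to make P1 indifferent between A and B
P1 chooses p to make P2 indifferent between X and Y
Mixed NE: P1 plays (A: 0.6, B: 0.4), P2 plays (X: 0.4, Y: 0.6)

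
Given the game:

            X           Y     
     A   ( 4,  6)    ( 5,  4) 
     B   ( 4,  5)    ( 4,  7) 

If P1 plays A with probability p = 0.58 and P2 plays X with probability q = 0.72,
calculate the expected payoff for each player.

E[P1] = 4.1624, E[P2] = 5.4904

Work:
E[P1] = p·q·π₁(A,X) + p·(1-q)·π₁(A,Y) + (1-p)·q·π₁(B,X) + (1-p)·(1-q)·π₁(B,Y)
= 0.58·0.72·4 + 0.58·0.28·5 + 0.42·0.72·4 + 0.42·0.28·4
= 4.1624

E[P2] = 5.4904 (similar calculation)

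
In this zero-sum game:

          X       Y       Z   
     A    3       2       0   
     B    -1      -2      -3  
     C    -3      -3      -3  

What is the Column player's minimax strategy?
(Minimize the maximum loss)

Column should play Z, value = 0

Work:
Column player minimizes Row's maximum payoff:
Column X: max payoff to Row = 3
Column Y: max payoff to Row = 2
Column Z: max payoff to Row = 0
Minimum is 0, achieved by column Z.
Minimax strategy: Z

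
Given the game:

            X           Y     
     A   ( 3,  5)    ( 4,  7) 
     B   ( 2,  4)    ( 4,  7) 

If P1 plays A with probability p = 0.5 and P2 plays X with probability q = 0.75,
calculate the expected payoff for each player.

E[P1] = 2.875, E[P2] = 5.125

Work:
E[P1] = p·q·π₁(A,X) + p·(1-q)·π₁(A,Y) + (1-p)·q·π₁(B,X) + (1-p)·(1-q)·π₁(B,Y)
= 0.5·0.75·3 + 0.5·0.25·4 + 0.5·0.75·2 + 0.5·0.25·4
= 2.875

E[P2] = 5.125 (similar calculation)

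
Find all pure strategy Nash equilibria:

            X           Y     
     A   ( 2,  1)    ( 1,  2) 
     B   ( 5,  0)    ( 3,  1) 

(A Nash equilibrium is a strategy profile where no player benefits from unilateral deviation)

Nash equilibrium: (B, Y)

Work:
Best responses:
  P1 vs X: payoffs [2, 5] → best response B (payoff 5)
  P1 vs Y: payoffs [1, 3] → best response B (payoff 3)
  P2 vs A: payoffs [1, 2] → best response Y (payoff 2)
  P2 vs B: payoffs [0, 1] → best response Y (payoff 1)
Mutual best responses: (B,Y) → Nash equilibria.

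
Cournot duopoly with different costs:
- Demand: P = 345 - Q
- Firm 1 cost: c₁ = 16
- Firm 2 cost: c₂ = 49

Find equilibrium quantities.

q₁* = 120.67, q₂* = 87.67

Work:
Reaction: q₁ = (345 - 16 - q₂)/2
Reaction: q₂ = (345 - 49 - q₁)/2
Solve simultaneously:
q₁* = (345 - 2×16 + 49)/3 = 120.67
q₂* = (345 - 2×49 + 16)/3 = 87.67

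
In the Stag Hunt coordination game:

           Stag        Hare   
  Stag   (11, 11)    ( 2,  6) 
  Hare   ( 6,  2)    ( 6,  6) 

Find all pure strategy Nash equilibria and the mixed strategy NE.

Pure NE: (Stag, Stag) and (Hare, Hare); Mixed NE: p = 0.4444, q = 0.4444

Work:
Check pure NE:
(Stag, Stag): (11, 11) - no unilateral deviation beneficial
(Hare, Hare): (6, 6) - no unilateral deviation beneficial
Mixed NE: P1 plays Stag with p = 0.4444, P2 plays Stag with q = 0.4444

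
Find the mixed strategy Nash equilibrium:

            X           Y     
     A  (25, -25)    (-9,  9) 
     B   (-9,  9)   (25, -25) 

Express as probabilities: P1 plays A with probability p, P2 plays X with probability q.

p = 0.5, q = 0.5

Work:
Find probabilities that make opponent indifferent:
P2 chooses q to make P1 indifferent between A and B
P1 chooses p to make P2 indifferent between X and Y
Mixed NE: P1 plays (A: 0.5, B: 0.5), P2 plays (X: 0.5, Y: 0.5)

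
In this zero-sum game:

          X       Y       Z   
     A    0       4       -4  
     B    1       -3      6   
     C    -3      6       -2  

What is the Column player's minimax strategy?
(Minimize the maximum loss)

Column should play X, value = 1

Work:
Column player minimizes Row's maximum payoff:
Column X: max payoff to Row = 1
Column Y: max payoff to Row = 6
Column Z: max payoff to Row = 6
Minimum is 1, achieved by column X.
Minimax strategy: X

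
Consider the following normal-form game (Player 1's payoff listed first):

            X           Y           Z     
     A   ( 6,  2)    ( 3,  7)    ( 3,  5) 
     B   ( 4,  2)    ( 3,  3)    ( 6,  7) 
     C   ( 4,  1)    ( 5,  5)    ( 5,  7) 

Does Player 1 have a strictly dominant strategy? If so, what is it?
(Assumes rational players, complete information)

No strictly dominant strategy exists for Player 1

Work:
A strategy strictly dominates another if it gives a strictly higher payoff against every opponent action. Compare each pair of P1's strategies column-by-column:
  A vs B: [6 vs 4, 3 vs 3, 3 vs 6] → A does not strictly dominate B (column Y: 3 ≤ 3)
  A vs C: [6 vs 4, 3 vs 5, 3 vs 5] → A does not strictly dominate C (column Y: 3 ≤ 5)
  B vs A: [4 vs 6, 3 vs 3, 6 vs 3] → B does not strictly dominate A (column X: 4 ≤ 6)
  B vs C: [4 vs 4, 3 vs 5, 6 vs 5] → B does not strictly dominate C (column X: 4 ≤ 4)
  C vs A: [4 vs 6, 5 vs 3, 5 vs 3] → C does not strictly dominate A (column X: 4 ≤ 6)
  C vs B: [4 vs 4, 5 vs 3, 5 vs 6] → C does not strictly dominate B (column X: 4 ≤ 4)
No single strategy strictly dominates all others → no strictly dominant strategy.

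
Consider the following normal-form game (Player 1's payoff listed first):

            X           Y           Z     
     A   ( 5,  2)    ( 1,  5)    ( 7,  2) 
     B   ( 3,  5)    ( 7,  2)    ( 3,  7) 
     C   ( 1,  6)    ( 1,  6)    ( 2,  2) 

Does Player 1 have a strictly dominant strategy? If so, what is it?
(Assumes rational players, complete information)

No strictly dominant strategy exists for Player 1

Work:
A strategy strictly dominates another if it gives a strictly higher payoff against every opponent action. Compare each pair of P1's strategies column-by-column:
  A vs B: [5 vs 3, 1 vs 7, 7 vs 3] → A does not strictly dominate B (column Y: 1 ≤ 7)
  A vs C: [5 vs 1, 1 vs 1, 7 vs 2] → A does not strictly dominate C (column Y: 1 ≤ 1)
  B vs A: [3 vs 5, 7 vs 1, 3 vs 7] → B does not strictly dominate A (column X: 3 ≤ 5)
  B vs C: [3 vs 1, 7 vs 1, 3 vs 2] → B strictly dominates C
  C vs A: [1 vs 5, 1 vs 1, 2 vs 7] → C does not strictly dominate A (column X: 1 ≤ 5)
  C vs B: [1 vs 3, 1 vs 7, 2 vs 3] → C does not strictly dominate B (column X: 1 ≤ 3)
No single strategy strictly dominates all others → no strictly dominant strategy.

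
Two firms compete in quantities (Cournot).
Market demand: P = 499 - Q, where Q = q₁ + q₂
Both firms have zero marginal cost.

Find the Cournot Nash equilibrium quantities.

q₁* = q₂* = 166.33; P* = 166.33

Work:
Profit: π_i = P·q_i = (a - q_i - q_j)·q_i
FOC: ∂π_i/∂q_i = a - 2q_i - q_j = 0
Reaction function: q_i = (499 - q_j)/2
Symmetry: q* = 499/3 = 166.33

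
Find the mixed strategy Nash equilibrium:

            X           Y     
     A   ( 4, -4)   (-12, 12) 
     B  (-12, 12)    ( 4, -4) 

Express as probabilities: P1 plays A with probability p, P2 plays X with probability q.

p = 0.5, q = 0.5

Work:
Find probabilities that make opponent indifferent:
P2 chooses q to make P1 indifferent between A and B
P1 chooses p to make P2 indifferent between X and Y
Mixed NE: P1 plays (A: 0.5, B: 0.5), P2 plays (X: 0.5, Y: 0.5)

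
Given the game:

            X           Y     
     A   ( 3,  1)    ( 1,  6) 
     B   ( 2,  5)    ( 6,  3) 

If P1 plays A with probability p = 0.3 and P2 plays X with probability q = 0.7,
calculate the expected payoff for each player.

E[P1] = 2.96, E[P2] = 3.83

Work:
E[P1] = p·q·π₁(A,X) + p·(1-q)·π₁(A,Y) + (1-p)·q·π₁(B,X) + (1-p)·(1-q)·π₁(B,Y)
= 0.3·0.7·3 + 0.3·0.3·1 + 0.7·0.7·2 + 0.7·0.3·6
= 2.96

E[P2] = 3.83 (similar calculation)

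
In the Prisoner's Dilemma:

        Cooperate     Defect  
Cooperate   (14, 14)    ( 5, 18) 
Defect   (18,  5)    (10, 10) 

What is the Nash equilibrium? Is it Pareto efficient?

(Defect, Defect) is NE; not Pareto efficient

Work:
Defect dominates Cooperate for both players:
If P2 cooperates: Defect (18) > Cooperate (14)
If P2 defects: Defect (10) > Cooperate (5)
NE: (Defect, Defect) with payoff (10, 10)
But (Cooperate, Cooperate) = (14, 14) Pareto dominates (10, 10)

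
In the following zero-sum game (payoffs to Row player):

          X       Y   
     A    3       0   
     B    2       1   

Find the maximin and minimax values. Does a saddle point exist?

Maximin = 1, Minimax = 1, Saddle: True

Work:
Row minimums: [0, 1] → maximin = 1
Column maximums: [3, 1] → minimax = 1
Saddle point exists! Game value = 1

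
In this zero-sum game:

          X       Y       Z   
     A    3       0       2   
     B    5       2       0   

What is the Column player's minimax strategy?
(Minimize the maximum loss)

Column should play Y or Z (all achieve the minimum), value = 2

Work:
Column player minimizes Row's maximum payoff:
Column X: max payoff to Row = 5
Column Y: max payoff to Row = 2
Column Z: max payoff to Row = 2
Minimum is 2, achieved by columns Y, Z (tied).
Each of Y or Z is a minimax strategy.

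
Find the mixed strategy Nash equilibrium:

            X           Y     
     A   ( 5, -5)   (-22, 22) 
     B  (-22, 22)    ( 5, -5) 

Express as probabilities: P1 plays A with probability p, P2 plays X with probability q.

p = 0.5, q = 0.5

Work:
Find probabilities that make opponent indifferent:
P2 chooses q to make P1 indifferent between A and B
P1 chooses p to make P2 indifferent between X and Y
Mixed NE: P1 plays (A: 0.5, B: 0.5), P2 plays (X: 0.5, Y: 0.5)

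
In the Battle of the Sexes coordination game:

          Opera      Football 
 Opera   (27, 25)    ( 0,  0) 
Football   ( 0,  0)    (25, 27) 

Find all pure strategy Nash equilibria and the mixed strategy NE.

Pure NE: (Opera, Opera) and (Football, Football); Mixed NE: p = 0.5192, q = 0.4808

Work:
Check pure NE:
(Opera, Opera): (27, 25) - no unilateral deviation beneficial
(Football, Football): (25, 27) - no unilateral deviation beneficial
Mixed NE: P1 plays Opera with p = 0.5192, P2 plays Opera with q = 0.4808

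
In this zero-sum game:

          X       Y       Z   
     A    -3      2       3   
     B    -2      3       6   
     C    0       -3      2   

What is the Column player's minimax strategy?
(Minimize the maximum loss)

Column should play X, value = 0

Work:
Column player minimizes Row's maximum payoff:
Column X: max payoff to Row = 0
Column Y: max payoff to Row = 3
Column Z: max payoff to Row = 6
Minimum is 0, achieved by column X.
Minimax strategy: X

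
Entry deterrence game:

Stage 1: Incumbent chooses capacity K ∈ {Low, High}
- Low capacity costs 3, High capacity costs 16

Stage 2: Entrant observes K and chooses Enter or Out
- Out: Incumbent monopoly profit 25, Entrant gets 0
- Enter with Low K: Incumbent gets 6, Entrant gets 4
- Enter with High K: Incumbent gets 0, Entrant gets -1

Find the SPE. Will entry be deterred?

SPE: (High, Enter|Low, Out|High); Entry deterred. Incumbent net profit = 9

Work:
After Low K: Entrant enters (4 > 0)
After High K: Entrant stays out (-1 < 0)
Incumbent: Low → 6−3=3, High → 25−16=9
Incumbent chooses High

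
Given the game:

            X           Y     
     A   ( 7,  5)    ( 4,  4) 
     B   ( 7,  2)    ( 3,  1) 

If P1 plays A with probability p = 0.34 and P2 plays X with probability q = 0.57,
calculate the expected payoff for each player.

E[P1] = 5.4262, E[P2] = 2.59

Work:
E[P1] = p·q·π₁(A,X) + p·(1-q)·π₁(A,Y) + (1-p)·q·π₁(B,X) + (1-p)·(1-q)·π₁(B,Y)
= 0.34·0.57·7 + 0.34·0.43·4 + 0.66·0.57·7 + 0.66·0.43·3
= 5.4262

E[P2] = 2.59 (similar calculation)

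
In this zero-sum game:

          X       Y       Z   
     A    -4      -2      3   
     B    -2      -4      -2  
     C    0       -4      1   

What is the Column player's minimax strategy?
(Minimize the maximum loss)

Column should play Y, value = -2

Work:
Column player minimizes Row's maximum payoff:
Column X: max payoff to Row = 0
Column Y: max payoff to Row = -2
Column Z: max payoff to Row = 3
Minimum is -2, achieved by column Y.
Minimax strategy: Y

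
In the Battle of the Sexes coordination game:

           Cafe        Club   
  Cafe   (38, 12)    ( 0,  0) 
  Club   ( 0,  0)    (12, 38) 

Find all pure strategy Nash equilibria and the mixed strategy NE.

Pure NE: (Cafe, Cafe) and (Club, Club); Mixed NE: p = 0.76, q = 0.24

Work:
Check pure NE:
(Cafe, Cafe): (38, 12) - no unilateral deviation beneficial
(Club, Club): (12, 38) - no unilateral deviation beneficial
Mixed NE: P1 plays Cafe with p = 0.76, P2 plays Cafe with q = 0.24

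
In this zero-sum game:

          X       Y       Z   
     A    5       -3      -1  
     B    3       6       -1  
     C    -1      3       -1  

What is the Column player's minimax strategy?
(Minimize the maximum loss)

Column should play Z, value = -1

Work:
Column player minimizes Row's maximum payoff:
Column X: max payoff to Row = 5
Column Y: max payoff to Row = 6
Column Z: max payoff to Row = -1
Minimum is -1, achieved by column Z.
Minimax strategy: Z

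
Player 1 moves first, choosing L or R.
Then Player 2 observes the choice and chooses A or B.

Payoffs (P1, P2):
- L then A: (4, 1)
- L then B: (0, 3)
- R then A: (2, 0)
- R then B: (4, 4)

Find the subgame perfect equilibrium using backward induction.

P1 plays R, P2 plays B after L and B after R; Payoff (4, 4)

Work:
Backward induction:
After L: P2 chooses B → P1 gets 0
After R: P2 chooses B → P1 gets 4
P1 chooses R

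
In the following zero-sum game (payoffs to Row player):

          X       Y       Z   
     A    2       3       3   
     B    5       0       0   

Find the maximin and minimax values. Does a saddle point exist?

Maximin = 2, Minimax = 3, Saddle: False

Work:
Row minimums: [2, 0] → maximin = 2
Column maximums: [5, 3, 3] → minimax = 3
No saddle point (maximin ≠ minimax). Mixed strategy needed.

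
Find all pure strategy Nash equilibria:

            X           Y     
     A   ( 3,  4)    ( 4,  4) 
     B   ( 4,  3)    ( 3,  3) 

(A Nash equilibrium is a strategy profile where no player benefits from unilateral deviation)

Nash equilibrium: (A, Y), (B, X)

Work:
Best responses:
  P1 vs X: payoffs [3, 4] → best response B (payoff 4)
  P1 vs Y: payoffs [4, 3] → best response A (payoff 4)
  P2 vs A: payoffs [4, 4] → best response X/Y (payoff 4)
  P2 vs B: payoffs [3, 3] → best response X/Y (payoff 3)
Mutual best responses: (A,Y), (B,X) → Nash equilibria.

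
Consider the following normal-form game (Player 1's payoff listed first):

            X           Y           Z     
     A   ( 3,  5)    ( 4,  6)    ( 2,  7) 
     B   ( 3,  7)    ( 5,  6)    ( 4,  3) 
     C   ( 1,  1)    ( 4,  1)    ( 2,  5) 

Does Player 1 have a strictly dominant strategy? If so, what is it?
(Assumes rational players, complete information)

No strictly dominant strategy exists for Player 1

Work:
A strategy strictly dominates another if it gives a strictly higher payoff against every opponent action. Compare each pair of P1's strategies column-by-column:
  A vs B: [3 vs 3, 4 vs 5, 2 vs 4] → A does not strictly dominate B (column X: 3 ≤ 3)
  A vs C: [3 vs 1, 4 vs 4, 2 vs 2] → A does not strictly dominate C (column Y: 4 ≤ 4)
  B vs A: [3 vs 3, 5 vs 4, 4 vs 2] → B does not strictly dominate A (column X: 3 ≤ 3)
  B vs C: [3 vs 1, 5 vs 4, 4 vs 2] → B strictly dominates C
  C vs A: [1 vs 3, 4 vs 4, 2 vs 2] → C does not strictly dominate A (column X: 1 ≤ 3)
  C vs B: [1 vs 3, 4 vs 5, 2 vs 4] → C does not strictly dominate B (column X: 1 ≤ 3)
No single strategy strictly dominates all others → no strictly dominant strategy.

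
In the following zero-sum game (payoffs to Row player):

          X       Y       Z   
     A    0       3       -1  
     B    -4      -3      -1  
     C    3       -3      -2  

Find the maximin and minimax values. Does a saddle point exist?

Maximin = -1, Minimax = -1, Saddle: True

Work:
Row minimums: [-1, -4, -3] → maximin = -1
Column maximums: [3, 3, -1] → minimax = -1
Saddle point exists! Game value = -1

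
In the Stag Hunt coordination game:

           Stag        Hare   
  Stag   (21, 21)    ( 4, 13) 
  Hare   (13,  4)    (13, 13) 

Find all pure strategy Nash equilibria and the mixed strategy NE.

Pure NE: (Stag, Stag) and (Hare, Hare); Mixed NE: p = 0.5294, q = 0.5294

Work:
Check pure NE:
(Stag, Stag): (21, 21) - no unilateral deviation beneficial
(Hare, Hare): (13, 13) - no unilateral deviation beneficial
Mixed NE: P1 plays Stag with p = 0.5294, P2 plays Stag with q = 0.5294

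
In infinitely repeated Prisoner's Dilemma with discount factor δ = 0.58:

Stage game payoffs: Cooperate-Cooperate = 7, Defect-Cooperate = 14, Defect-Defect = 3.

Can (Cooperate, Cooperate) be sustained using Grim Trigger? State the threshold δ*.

δ* = 0.6364; since δ = 0.58 < 0.6364, cooperation cannot be sustained

Work:
For Grim Trigger:
Cooperate forever: 7/(1-δ)
Defect then punished: 14 + 3·δ/(1-δ)
Need: 7/(1-δ) ≥ 14 + 3·δ/(1-δ)
Solving: δ ≥ (T-R)/(T-P) = (14-7)/(14-3) = 0.6364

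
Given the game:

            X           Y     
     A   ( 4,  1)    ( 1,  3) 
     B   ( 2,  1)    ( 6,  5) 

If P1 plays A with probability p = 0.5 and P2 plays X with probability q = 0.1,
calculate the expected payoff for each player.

E[P1] = 3.45, E[P2] = 3.7

Work:
E[P1] = p·q·π₁(A,X) + p·(1-q)·π₁(A,Y) + (1-p)·q·π₁(B,X) + (1-p)·(1-q)·π₁(B,Y)
= 0.5·0.1·4 + 0.5·0.9·1 + 0.5·0.1·2 + 0.5·0.9·6
= 3.45

E[P2] = 3.7 (similar calculation)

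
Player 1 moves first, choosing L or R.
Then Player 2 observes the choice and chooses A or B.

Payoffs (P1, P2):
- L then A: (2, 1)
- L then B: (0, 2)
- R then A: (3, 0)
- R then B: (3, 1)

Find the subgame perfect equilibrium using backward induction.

P1 plays R, P2 plays B after L and B after R; Payoff (3, 1)

Work:
Backward induction:
After L: P2 chooses B → P1 gets 0
After R: P2 chooses B → P1 gets 3
P1 chooses R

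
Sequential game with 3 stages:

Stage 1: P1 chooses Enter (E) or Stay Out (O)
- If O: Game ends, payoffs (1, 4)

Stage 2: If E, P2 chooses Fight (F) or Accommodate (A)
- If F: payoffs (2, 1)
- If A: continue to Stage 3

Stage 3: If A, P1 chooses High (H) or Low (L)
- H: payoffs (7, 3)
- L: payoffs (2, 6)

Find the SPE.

SPE: (E, A, H); Outcome (7, 3)

Work:
Stage 3: P1 chooses H (7 vs 2)
Stage 2: P2: F->1, A->3 (anticipating H). Choose A
Stage 1: P1: O->1, E->7 (anticipating A, H). Choose E
SPE path: E -> A -> H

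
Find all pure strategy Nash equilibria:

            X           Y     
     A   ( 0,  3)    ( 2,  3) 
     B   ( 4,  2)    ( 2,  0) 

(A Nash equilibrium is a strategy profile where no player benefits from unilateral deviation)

Nash equilibrium: (A, Y), (B, X)

Work:
Best responses:
  P1 vs X: payoffs [0, 4] → best response B (payoff 4)
  P1 vs Y: payoffs [2, 2] → best response A/B (payoff 2)
  P2 vs A: payoffs [3, 3] → best response X/Y (payoff 3)
  P2 vs B: payoffs [2, 0] → best response X (payoff 2)
Mutual best responses: (A,Y), (B,X) → Nash equilibria.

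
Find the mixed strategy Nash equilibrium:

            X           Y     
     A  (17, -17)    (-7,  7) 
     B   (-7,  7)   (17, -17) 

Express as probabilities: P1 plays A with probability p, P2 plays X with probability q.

p = 0.5, q = 0.5

Work:
Find probabilities that make opponent indifferent:
P2 chooses q to make P1 indifferent between A and B
P1 chooses p to make P2 indifferent between X and Y
Mixed NE: P1 plays (A: 0.5, B: 0.5), P2 plays (X: 0.5, Y: 0.5)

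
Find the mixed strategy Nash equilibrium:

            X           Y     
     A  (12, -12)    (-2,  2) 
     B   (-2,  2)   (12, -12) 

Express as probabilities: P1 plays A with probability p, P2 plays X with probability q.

p = 0.5, q = 0.5

Work:
Find probabilities that make opponent indifferent:
P2 chooses q to make P1 indifferent between A and B
P1 chooses p to make P2 indifferent between X and Y
Mixed NE: P1 plays (A: 0.5, B: 0.5), P2 plays (X: 0.5, Y: 0.5)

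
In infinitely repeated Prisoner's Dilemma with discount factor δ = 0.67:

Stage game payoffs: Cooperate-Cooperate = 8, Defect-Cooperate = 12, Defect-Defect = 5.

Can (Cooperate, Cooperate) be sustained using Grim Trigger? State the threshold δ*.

δ* = 0.5714; since δ = 0.67 ≥ 0.5714, cooperation can be sustained

Work:
For Grim Trigger:
Cooperate forever: 8/(1-δ)
Defect then punished: 12 + 5·δ/(1-δ)
Need: 8/(1-δ) ≥ 12 + 5·δ/(1-δ)
Solving: δ ≥ (T-R)/(T-P) = (12-8)/(12-5) = 0.5714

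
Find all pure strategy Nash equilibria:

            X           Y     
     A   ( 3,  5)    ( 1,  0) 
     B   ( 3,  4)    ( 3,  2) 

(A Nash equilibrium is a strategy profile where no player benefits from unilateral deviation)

Nash equilibrium: (A, X), (B, X)

Work:
Best responses:
  P1 vs X: payoffs [3, 3] → best response A/B (payoff 3)
  P1 vs Y: payoffs [1, 3] → best response B (payoff 3)
  P2 vs A: payoffs [5, 0] → best response X (payoff 5)
  P2 vs B: payoffs [4, 2] → best response X (payoff 4)
Mutual best responses: (A,X), (B,X) → Nash equilibria.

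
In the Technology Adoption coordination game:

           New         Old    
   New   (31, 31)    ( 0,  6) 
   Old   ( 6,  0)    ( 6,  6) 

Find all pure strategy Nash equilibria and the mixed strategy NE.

Pure NE: (New, New) and (Old, Old); Mixed NE: p = 0.1935, q = 0.1935

Work:
Check pure NE:
(New, New): (31, 31) - no unilateral deviation beneficial
(Old, Old): (6, 6) - no unilateral deviation beneficial
Mixed NE: P1 plays New with p = 0.1935, P2 plays New with q = 0.1935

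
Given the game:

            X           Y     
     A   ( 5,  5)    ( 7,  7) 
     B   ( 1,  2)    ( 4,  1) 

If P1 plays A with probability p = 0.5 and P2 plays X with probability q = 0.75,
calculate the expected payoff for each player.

E[P1] = 3.625, E[P2] = 3.625

Work:
E[P1] = p·q·π₁(A,X) + p·(1-q)·π₁(A,Y) + (1-p)·q·π₁(B,X) + (1-p)·(1-q)·π₁(B,Y)
= 0.5·0.75·5 + 0.5·0.25·7 + 0.5·0.75·1 + 0.5·0.25·4
= 3.625

E[P2] = 3.625 (similar calculation)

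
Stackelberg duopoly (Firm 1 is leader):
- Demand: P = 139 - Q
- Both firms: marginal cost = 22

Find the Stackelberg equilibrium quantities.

q₁* (leader) = 58.5, q₂* (follower) = 29.25

Work:
Follower's reaction: q₂ = (a - c - q₁)/2
Leader substitutes: π₁ = q₁·(a - q₁ - (a-c-q₁)/2 - c)
FOC: q₁* = (139 - 22)/2 = 58.50
Then: q₂* = (139 - 22 - 58.5)/2 = 29.25
Leader has first-mover advantage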